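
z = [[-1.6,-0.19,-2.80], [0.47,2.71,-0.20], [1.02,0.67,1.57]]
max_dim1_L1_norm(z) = 4.59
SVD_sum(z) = [[-1.61, -0.93, -2.52], [0.45, 0.26, 0.71], [1.02, 0.59, 1.6]] + [[0.0, 0.74, -0.28], [0.02, 2.45, -0.91], [0.00, 0.08, -0.03]] + [[0.0,-0.00,-0.00],  [-0.00,0.00,0.00],  [0.00,-0.00,-0.0]]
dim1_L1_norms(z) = [4.59, 3.38, 3.26]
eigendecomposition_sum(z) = [[0.6, -0.22, 1.06],  [-0.13, 0.05, -0.23],  [-0.34, 0.13, -0.61]] + [[-2.17, 0.93, -4.15], [0.5, -0.21, 0.96], [1.32, -0.57, 2.54]] + [[-0.03, -0.89, 0.29], [0.10, 2.88, -0.93], [0.04, 1.11, -0.36]]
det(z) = 0.02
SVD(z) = [[-0.82, -0.29, 0.49], [0.23, -0.96, -0.18], [0.52, -0.03, 0.85]] @ diag([3.8132758770968507, 2.7302426608053443, 0.0014485405776703713]) @ [[0.51, 0.30, 0.81], [-0.01, -0.94, 0.35], [0.86, -0.18, -0.48]]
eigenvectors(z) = [[0.85, 0.84, 0.28], [-0.19, -0.19, -0.9], [-0.49, -0.51, -0.35]]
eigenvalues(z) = [0.04, 0.15, 2.49]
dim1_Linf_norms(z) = [2.8, 2.71, 1.57]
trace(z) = 2.68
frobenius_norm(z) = 4.69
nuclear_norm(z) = 6.54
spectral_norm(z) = 3.81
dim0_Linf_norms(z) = [1.6, 2.71, 2.8]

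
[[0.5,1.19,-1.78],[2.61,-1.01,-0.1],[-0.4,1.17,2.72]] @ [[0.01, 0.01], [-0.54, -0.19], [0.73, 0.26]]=[[-1.94, -0.68], [0.50, 0.19], [1.35, 0.48]]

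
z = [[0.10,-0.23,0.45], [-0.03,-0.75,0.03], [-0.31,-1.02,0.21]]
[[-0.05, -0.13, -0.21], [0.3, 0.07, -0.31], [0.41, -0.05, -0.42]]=z@[[-0.18, 0.27, -0.15], [-0.41, -0.12, 0.41], [-0.29, -0.41, -0.23]]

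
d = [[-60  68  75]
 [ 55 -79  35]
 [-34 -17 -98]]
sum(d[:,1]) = -28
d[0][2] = 75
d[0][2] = 75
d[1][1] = -79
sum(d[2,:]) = -149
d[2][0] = -34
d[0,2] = 75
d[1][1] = -79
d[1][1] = -79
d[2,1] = -17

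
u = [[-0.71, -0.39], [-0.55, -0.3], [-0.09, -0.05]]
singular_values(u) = [1.03, 0.0]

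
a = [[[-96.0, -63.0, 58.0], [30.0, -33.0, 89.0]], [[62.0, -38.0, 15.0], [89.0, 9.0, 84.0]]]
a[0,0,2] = 58.0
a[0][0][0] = -96.0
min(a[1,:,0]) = 62.0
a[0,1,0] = 30.0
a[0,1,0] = 30.0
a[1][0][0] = 62.0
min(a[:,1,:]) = -33.0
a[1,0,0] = 62.0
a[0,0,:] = [-96.0, -63.0, 58.0]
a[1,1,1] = 9.0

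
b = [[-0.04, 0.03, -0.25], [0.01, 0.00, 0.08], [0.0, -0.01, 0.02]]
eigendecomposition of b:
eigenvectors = [[(-0.98+0j), (0.89+0j), 0.89-0.00j], [0.19+0.00j, -0.27+0.31j, -0.27-0.31j], [0.03+0.00j, -0.20-0.02j, (-0.2+0.02j)]]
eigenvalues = [(-0.04+0j), (0.01+0.02j), (0.01-0.02j)]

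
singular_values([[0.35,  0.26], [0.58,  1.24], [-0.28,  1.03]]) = [1.67, 0.65]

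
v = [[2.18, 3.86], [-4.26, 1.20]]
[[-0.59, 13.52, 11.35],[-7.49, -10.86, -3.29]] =v @ [[1.48, 3.05, 1.38], [-0.99, 1.78, 2.16]]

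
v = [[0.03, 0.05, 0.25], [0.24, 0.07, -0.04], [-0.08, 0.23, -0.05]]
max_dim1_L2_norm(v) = 0.26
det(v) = 0.02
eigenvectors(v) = [[(0.59+0j), 0.20+0.53j, (0.2-0.53j)], [0.71+0.00j, 0.21-0.47j, 0.21+0.47j], [0.38+0.00j, -0.64+0.00j, -0.64-0.00j]]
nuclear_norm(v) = 0.76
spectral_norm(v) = 0.26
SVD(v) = [[-0.83, 0.31, 0.47], [-0.28, -0.95, 0.15], [0.49, -0.01, 0.87]] @ diag([0.26105681125935176, 0.25270603895729526, 0.24451789130780027]) @ [[-0.5, 0.20, -0.84], [-0.86, -0.21, 0.46], [-0.08, 0.96, 0.28]]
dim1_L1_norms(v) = [0.33, 0.35, 0.36]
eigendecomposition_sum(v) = [[0.09-0.00j, (0.1+0j), (0.06+0j)], [0.11-0.00j, (0.12+0j), 0.07+0.00j], [0.06-0.00j, (0.07+0j), (0.04+0j)]] + [[(-0.03+0.08j), (-0.03-0.07j), 0.09+0.01j], [(0.07-0.03j), (-0.03+0.06j), -0.06-0.06j], [(-0.07-0.06j), 0.08-0.00j, -0.04+0.10j]] + [[-0.03-0.08j, -0.03+0.07j, 0.09-0.01j], [0.07+0.03j, -0.03-0.06j, (-0.06+0.06j)], [-0.07+0.06j, 0.08+0.00j, (-0.04-0.1j)]]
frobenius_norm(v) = 0.44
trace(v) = 0.05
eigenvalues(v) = [(0.25+0j), (-0.1+0.23j), (-0.1-0.23j)]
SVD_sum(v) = [[0.11, -0.04, 0.18], [0.04, -0.01, 0.06], [-0.06, 0.03, -0.11]] + [[-0.07, -0.02, 0.04], [0.21, 0.05, -0.11], [0.00, 0.00, -0.00]] + [[-0.01, 0.11, 0.03], [-0.0, 0.03, 0.01], [-0.02, 0.20, 0.06]]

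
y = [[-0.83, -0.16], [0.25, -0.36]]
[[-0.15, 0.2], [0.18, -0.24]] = y@[[0.24, -0.32], [-0.32, 0.44]]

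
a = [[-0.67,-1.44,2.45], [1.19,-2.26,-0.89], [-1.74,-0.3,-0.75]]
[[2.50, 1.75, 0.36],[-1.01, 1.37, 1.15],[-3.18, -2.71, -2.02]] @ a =[[-0.22,-7.66,4.30], [0.31,-1.99,-4.56], [2.42,11.31,-3.86]]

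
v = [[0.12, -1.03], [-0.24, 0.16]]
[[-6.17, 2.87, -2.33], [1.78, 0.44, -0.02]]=v @ [[-3.73, -4.01, 1.73], [5.56, -3.25, 2.46]]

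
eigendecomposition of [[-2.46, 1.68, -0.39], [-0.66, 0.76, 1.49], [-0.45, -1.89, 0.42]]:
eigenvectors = [[0.97+0.00j, -0.22-0.22j, -0.22+0.22j], [(0.1+0j), 0.01-0.64j, 0.01+0.64j], [0.22+0.00j, (0.7+0j), 0.70-0.00j]]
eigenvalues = [(-2.38+0j), (0.55+1.87j), (0.55-1.87j)]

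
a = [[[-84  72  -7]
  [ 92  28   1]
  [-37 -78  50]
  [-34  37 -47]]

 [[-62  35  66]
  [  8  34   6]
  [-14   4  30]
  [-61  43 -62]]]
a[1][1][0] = 8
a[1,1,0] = 8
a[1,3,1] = 43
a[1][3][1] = 43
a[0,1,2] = 1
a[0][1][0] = 92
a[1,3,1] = 43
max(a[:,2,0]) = -14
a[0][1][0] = 92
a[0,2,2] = 50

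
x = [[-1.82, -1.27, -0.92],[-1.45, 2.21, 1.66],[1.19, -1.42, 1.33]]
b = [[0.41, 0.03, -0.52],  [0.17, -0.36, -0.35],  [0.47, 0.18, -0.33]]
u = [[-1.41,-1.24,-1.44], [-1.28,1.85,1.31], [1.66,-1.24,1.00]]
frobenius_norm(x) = 4.55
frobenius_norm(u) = 4.20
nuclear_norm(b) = 1.46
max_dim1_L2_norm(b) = 0.66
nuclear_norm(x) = 7.58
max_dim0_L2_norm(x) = 2.92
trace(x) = 1.72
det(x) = -14.07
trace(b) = -0.28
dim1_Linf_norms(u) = [1.44, 1.85, 1.66]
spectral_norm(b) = 0.94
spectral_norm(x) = 3.34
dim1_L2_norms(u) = [2.37, 2.6, 2.3]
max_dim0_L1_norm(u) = 4.35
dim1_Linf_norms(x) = [1.82, 2.21, 1.42]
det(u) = -7.05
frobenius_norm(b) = 1.04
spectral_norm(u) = 3.06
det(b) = -0.03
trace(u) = 1.44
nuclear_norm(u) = 6.65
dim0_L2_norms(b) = [0.65, 0.4, 0.71]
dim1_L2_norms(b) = [0.66, 0.53, 0.6]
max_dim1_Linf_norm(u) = 1.85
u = b + x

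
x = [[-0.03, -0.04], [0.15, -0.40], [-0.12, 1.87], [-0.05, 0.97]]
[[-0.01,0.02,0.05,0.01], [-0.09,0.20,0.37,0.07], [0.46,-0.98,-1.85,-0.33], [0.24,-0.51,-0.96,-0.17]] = x @ [[0.05, -0.1, -0.19, -0.03], [0.25, -0.53, -1.0, -0.18]]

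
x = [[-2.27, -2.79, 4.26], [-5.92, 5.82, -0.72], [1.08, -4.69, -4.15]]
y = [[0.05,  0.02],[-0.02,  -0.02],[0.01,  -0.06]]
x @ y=[[-0.02, -0.25], [-0.42, -0.19], [0.11, 0.36]]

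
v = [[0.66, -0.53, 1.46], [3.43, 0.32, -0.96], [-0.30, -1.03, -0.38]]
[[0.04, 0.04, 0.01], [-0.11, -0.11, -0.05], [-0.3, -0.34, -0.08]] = v@[[-0.02, -0.02, -0.01], [0.25, 0.28, 0.07], [0.13, 0.14, 0.04]]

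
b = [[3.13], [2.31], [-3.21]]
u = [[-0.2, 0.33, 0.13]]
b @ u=[[-0.63, 1.03, 0.41], [-0.46, 0.76, 0.30], [0.64, -1.06, -0.42]]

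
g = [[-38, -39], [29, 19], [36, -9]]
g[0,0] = -38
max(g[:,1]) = 19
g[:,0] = [-38, 29, 36]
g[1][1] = 19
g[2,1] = -9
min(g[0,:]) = -39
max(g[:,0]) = 36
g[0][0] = -38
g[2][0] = 36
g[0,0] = -38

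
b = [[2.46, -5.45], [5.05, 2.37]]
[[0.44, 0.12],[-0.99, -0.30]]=b@[[-0.13, -0.04], [-0.14, -0.04]]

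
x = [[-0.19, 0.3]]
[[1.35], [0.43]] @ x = [[-0.26,  0.40], [-0.08,  0.13]]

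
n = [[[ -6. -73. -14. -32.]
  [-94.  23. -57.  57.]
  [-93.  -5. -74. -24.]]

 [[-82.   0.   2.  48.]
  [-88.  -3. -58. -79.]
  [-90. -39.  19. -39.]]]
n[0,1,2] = -57.0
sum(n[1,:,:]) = -409.0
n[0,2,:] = [-93.0, -5.0, -74.0, -24.0]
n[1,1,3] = -79.0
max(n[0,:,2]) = -14.0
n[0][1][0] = -94.0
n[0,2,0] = -93.0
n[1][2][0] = -90.0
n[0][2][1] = -5.0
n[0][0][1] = -73.0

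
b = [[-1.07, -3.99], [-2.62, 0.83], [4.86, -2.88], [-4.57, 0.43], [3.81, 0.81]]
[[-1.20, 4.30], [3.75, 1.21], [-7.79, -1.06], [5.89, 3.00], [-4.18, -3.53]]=b@ [[-1.23, -0.74],[0.63, -0.88]]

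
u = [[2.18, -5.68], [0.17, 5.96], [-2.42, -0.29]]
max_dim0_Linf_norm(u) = 5.96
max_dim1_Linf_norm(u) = 5.96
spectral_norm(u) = 8.35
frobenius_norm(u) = 8.86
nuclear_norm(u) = 11.31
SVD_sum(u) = [[1.06,-5.88], [-1.04,5.74], [-0.03,0.14]] + [[1.12, 0.20], [1.21, 0.22], [-2.39, -0.43]]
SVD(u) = [[0.72, 0.39], [-0.70, 0.41], [-0.02, -0.82]] @ diag([8.354147377073962, 2.9519521679946337]) @ [[0.18, -0.98], [0.98, 0.18]]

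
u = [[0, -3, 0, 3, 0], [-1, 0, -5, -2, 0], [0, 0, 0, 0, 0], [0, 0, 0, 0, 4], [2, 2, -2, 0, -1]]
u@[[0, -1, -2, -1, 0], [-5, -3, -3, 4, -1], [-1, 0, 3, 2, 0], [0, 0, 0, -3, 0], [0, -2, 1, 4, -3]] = [[15, 9, 9, -21, 3], [5, 1, -13, -3, 0], [0, 0, 0, 0, 0], [0, -8, 4, 16, -12], [-8, -6, -17, -2, 1]]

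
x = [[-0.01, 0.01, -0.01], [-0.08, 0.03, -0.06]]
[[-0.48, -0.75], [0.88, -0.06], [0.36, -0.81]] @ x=[[0.06, -0.03, 0.05], [-0.00, 0.01, -0.01], [0.06, -0.02, 0.04]]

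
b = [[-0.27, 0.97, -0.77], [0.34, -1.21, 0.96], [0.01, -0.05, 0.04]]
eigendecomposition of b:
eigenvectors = [[0.62, -0.69, 0.09], [-0.78, 0.32, 0.63], [-0.03, 0.65, 0.77]]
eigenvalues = [-1.44, 0.0, -0.0]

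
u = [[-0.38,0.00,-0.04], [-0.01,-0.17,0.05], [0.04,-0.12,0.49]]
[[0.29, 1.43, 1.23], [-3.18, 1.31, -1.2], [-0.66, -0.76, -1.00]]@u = [[-0.08, -0.39, 0.66], [1.15, -0.08, -0.40], [0.22, 0.25, -0.5]]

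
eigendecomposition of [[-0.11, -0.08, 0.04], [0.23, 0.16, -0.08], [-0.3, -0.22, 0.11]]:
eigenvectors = [[-0.28,0.29,0.00], [0.55,0.06,0.45], [-0.79,0.96,0.89]]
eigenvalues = [0.16, 0.0, 0.0]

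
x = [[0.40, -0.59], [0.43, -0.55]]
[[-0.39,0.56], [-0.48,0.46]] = x @ [[-2.07, -1.14], [-0.74, -1.73]]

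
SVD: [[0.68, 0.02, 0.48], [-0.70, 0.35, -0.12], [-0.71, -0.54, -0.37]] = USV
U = [[-0.61, 0.11, 0.79],[0.46, -0.76, 0.46],[0.65, 0.64, 0.41]]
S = [1.35, 0.64, 0.19]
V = [[-0.89, -0.15, -0.44],[0.23, -0.96, -0.15],[-0.4, -0.23, 0.89]]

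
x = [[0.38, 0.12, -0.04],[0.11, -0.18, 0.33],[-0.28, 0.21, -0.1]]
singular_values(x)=[0.53, 0.39, 0.14]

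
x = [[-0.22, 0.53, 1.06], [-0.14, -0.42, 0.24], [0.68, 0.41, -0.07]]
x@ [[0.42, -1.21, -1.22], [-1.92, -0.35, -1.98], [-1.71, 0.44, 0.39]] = [[-2.92, 0.55, -0.37], [0.34, 0.42, 1.1], [-0.38, -1.0, -1.67]]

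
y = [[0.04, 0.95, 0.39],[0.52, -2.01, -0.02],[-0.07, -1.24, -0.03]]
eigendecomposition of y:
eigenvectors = [[0.40+0.00j, -0.22-0.66j, -0.22+0.66j], [-0.81+0.00j, (-0.08-0.15j), -0.08+0.15j], [-0.43+0.00j, 0.70+0.00j, (0.7-0j)]]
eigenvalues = [(-2.28+0j), (0.14+0.33j), (0.14-0.33j)]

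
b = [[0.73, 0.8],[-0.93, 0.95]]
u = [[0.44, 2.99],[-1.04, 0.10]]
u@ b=[[-2.46,3.19],[-0.85,-0.74]]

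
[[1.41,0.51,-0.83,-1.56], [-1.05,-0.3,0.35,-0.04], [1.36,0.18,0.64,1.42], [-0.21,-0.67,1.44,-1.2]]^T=[[1.41, -1.05, 1.36, -0.21],[0.51, -0.3, 0.18, -0.67],[-0.83, 0.35, 0.64, 1.44],[-1.56, -0.04, 1.42, -1.20]]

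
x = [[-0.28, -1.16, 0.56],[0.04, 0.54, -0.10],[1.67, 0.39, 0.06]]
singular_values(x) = [1.88, 1.2, 0.14]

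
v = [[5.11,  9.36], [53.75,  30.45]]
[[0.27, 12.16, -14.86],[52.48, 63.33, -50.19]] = v@[[1.39, 0.64, -0.05], [-0.73, 0.95, -1.56]]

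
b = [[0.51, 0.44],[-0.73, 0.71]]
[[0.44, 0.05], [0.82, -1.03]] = b@ [[-0.07, 0.71], [1.09, -0.72]]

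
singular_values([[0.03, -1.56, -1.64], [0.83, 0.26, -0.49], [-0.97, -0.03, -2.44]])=[3.19, 1.38, 0.98]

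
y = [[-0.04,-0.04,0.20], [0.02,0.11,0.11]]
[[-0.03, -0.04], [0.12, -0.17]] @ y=[[0.00, -0.0, -0.01],[-0.01, -0.02, 0.01]]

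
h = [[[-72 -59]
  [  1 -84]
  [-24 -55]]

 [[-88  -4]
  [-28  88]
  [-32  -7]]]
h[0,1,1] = -84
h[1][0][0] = -88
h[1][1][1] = 88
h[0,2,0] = -24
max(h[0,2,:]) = -24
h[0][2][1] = -55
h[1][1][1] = 88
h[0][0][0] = -72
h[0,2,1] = -55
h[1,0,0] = -88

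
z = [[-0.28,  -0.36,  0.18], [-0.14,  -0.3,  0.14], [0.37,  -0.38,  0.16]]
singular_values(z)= [0.66, 0.48, 0.0]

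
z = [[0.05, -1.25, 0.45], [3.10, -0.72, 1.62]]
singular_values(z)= [3.61, 1.22]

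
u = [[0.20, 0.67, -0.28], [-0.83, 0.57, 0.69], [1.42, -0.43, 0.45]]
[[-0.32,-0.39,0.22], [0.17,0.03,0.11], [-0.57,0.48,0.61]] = u @ [[-0.49,0.07,0.42], [-0.35,-0.41,0.36], [-0.05,0.46,0.37]]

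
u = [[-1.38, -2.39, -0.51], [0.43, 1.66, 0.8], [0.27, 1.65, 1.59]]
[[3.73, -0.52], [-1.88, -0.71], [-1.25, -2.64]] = u @ [[-0.83, -0.04], [-1.21, 0.76], [0.61, -2.44]]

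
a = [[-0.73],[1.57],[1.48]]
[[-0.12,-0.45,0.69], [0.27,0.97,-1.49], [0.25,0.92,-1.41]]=a@[[0.17, 0.62, -0.95]]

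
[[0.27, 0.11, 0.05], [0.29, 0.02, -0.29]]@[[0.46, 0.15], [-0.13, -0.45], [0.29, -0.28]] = [[0.12, -0.02], [0.05, 0.12]]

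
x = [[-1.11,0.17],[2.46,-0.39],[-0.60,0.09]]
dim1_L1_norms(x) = [1.28, 2.85, 0.69]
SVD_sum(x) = [[-1.11, 0.17],[2.46, -0.39],[-0.6, 0.09]] + [[-0.00, -0.00], [-0.00, -0.00], [-0.00, -0.0]]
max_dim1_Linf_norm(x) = 2.46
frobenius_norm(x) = 2.80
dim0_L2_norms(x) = [2.76, 0.43]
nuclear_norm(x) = 2.81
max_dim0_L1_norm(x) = 4.17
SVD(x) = [[-0.4, -0.65], [0.89, -0.44], [-0.22, -0.62]] @ diag([2.798705340015956, 0.006958431301106474]) @ [[0.99, -0.16], [0.16, 0.99]]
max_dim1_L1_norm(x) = 2.85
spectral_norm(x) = 2.80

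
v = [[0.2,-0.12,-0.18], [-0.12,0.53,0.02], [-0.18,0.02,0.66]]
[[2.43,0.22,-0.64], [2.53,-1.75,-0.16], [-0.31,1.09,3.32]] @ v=[[0.57, -0.19, -0.86], [0.74, -1.23, -0.6], [-0.79, 0.68, 2.27]]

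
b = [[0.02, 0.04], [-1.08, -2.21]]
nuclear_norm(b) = 2.46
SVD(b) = [[-0.02, 1.0], [1.00, 0.02]] @ diag([2.460182886449504, 0.0004064738461144875]) @ [[-0.44, -0.9], [0.9, -0.44]]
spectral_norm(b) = 2.46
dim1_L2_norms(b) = [0.04, 2.46]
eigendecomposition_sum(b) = [[0.0, 0.0], [-0.0, -0.00]] + [[0.02, 0.04], [-1.08, -2.21]]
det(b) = -0.00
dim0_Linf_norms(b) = [1.08, 2.21]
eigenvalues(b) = [0.0, -2.19]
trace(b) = -2.19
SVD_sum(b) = [[0.02, 0.04], [-1.08, -2.21]] + [[0.00, -0.0], [0.00, -0.0]]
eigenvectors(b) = [[0.90, -0.02],[-0.44, 1.0]]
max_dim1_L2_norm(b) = 2.46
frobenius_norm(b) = 2.46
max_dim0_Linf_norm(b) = 2.21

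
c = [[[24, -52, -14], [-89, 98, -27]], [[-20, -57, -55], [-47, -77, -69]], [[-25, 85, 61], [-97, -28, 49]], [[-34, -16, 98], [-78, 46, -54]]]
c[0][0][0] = 24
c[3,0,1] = -16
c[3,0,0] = -34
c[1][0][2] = -55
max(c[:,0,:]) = 98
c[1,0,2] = -55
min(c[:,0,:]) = -57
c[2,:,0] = [-25, -97]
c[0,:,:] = [[24, -52, -14], [-89, 98, -27]]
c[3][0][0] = -34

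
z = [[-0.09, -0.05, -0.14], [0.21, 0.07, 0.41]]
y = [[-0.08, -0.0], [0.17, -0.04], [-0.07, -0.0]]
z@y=[[0.01, 0.0], [-0.03, -0.0]]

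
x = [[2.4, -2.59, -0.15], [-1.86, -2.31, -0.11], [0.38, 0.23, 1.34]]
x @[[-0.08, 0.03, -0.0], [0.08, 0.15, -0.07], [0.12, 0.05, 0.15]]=[[-0.42, -0.32, 0.16],[-0.05, -0.41, 0.15],[0.15, 0.11, 0.18]]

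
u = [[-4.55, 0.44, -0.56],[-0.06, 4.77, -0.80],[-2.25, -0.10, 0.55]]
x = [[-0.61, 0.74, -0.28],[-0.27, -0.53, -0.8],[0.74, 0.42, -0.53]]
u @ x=[[2.24, -3.84, 1.22],[-1.84, -2.91, -3.38],[1.81, -1.38, 0.42]]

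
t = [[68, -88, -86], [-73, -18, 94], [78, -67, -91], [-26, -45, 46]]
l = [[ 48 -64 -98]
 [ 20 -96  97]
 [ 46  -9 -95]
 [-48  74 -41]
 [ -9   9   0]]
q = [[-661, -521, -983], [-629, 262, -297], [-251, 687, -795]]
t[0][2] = -86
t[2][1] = -67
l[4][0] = -9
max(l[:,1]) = 74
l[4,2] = 0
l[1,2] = 97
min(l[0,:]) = -98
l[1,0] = 20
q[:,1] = [-521, 262, 687]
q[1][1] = 262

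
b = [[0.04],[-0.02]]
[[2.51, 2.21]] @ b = [[0.06]]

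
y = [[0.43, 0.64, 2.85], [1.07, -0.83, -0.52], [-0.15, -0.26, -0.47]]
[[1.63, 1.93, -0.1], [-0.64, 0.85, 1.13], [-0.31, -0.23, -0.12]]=y @ [[-0.11, 0.54, 1.14], [0.3, -0.82, 0.28], [0.52, 0.78, -0.27]]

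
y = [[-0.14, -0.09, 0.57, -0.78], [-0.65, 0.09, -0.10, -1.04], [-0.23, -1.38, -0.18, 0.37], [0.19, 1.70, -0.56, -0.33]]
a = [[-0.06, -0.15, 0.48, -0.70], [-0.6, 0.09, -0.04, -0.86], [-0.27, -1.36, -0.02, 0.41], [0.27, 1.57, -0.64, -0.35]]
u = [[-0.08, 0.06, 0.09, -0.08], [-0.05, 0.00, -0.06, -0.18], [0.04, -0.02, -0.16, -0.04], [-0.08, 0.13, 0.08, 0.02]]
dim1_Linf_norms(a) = [0.7, 0.86, 1.36, 1.57]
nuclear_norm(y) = 4.60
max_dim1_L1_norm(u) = 0.31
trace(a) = -0.34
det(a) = -0.32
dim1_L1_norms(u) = [0.31, 0.29, 0.26, 0.31]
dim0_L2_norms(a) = [0.71, 2.08, 0.8, 1.23]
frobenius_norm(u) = 0.35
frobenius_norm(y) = 2.82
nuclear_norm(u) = 0.57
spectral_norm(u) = 0.26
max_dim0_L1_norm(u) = 0.39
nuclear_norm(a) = 4.30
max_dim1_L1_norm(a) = 2.83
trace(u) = -0.22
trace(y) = -0.56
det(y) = -0.28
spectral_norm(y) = 2.30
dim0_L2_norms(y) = [0.73, 2.19, 0.83, 1.39]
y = u + a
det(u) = -0.00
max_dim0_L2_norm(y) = 2.19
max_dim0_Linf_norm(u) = 0.18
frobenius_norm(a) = 2.65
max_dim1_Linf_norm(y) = 1.7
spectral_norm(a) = 2.24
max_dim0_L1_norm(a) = 3.17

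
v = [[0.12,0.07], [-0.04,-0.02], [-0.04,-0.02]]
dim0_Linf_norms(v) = [0.12, 0.07]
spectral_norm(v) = 0.15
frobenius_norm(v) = 0.15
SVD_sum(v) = [[0.12,0.07], [-0.04,-0.02], [-0.04,-0.02]] + [[-0.00, 0.0], [-0.0, 0.0], [-0.00, 0.0]]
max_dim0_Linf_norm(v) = 0.12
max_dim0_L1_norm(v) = 0.2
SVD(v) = [[-0.91, -0.41],  [0.29, -0.64],  [0.29, -0.64]] @ diag([0.15259835513391756, 0.003707021772631831]) @ [[-0.87, -0.49], [0.49, -0.87]]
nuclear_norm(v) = 0.16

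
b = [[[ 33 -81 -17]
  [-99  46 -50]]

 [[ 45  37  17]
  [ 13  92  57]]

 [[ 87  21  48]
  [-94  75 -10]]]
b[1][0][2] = 17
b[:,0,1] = [-81, 37, 21]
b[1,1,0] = 13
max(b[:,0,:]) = 87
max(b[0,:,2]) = -17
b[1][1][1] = 92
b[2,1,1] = 75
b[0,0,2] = -17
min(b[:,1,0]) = -99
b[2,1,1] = 75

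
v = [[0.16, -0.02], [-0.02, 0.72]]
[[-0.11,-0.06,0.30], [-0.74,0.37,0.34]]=v @ [[-0.83, -0.34, 1.93], [-1.05, 0.51, 0.53]]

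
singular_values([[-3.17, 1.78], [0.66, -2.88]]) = [4.3, 1.85]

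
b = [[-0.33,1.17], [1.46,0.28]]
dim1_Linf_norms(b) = [1.17, 1.46]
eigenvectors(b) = [[-0.75, -0.58],[0.66, -0.82]]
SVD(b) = [[-0.20, 0.98],[0.98, 0.20]] @ diag([1.4970467939274819, 1.202768014536239]) @ [[1.0, 0.03],[-0.03, 1.0]]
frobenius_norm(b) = 1.92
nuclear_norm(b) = 2.70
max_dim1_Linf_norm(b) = 1.46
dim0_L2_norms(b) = [1.5, 1.2]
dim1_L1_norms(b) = [1.5, 1.74]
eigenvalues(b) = [-1.37, 1.32]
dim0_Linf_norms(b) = [1.46, 1.17]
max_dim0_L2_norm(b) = 1.5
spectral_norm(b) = 1.50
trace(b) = -0.05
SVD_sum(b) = [[-0.3, -0.01], [1.47, 0.04]] + [[-0.03,1.18],  [-0.01,0.24]]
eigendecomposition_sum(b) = [[-0.84,0.6], [0.74,-0.53]] + [[0.51,0.57], [0.72,0.81]]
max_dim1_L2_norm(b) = 1.49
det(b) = -1.80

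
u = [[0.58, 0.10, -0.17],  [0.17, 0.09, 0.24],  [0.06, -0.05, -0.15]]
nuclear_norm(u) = 0.98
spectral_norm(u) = 0.63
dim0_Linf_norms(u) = [0.58, 0.1, 0.24]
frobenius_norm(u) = 0.71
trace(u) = 0.52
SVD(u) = [[-0.97, 0.12, -0.21], [-0.20, -0.88, 0.43], [-0.13, 0.46, 0.88]] @ diag([0.6297221194828675, 0.31812093228837757, 0.027370142016051372]) @ [[-0.96, -0.17, 0.22], [-0.16, -0.28, -0.95], [0.22, -0.94, 0.24]]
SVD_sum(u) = [[0.59, 0.11, -0.13], [0.12, 0.02, -0.03], [0.08, 0.01, -0.02]] + [[-0.01, -0.01, -0.04], [0.05, 0.08, 0.26], [-0.02, -0.04, -0.14]] + [[-0.0, 0.01, -0.0], [0.00, -0.01, 0.0], [0.01, -0.02, 0.01]]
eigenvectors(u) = [[0.94+0.00j, 0.23-0.04j, 0.23+0.04j], [(0.33+0j), (-0.87+0j), (-0.87-0j)], [0.05+0.00j, (0.32-0.28j), 0.32+0.28j]]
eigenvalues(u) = [(0.61+0j), (-0.04+0.08j), (-0.04-0.08j)]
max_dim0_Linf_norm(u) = 0.58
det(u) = 0.01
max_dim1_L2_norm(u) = 0.61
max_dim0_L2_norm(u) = 0.61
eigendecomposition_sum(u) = [[0.57+0.00j, (0.12-0j), (-0.09+0j)], [(0.2+0j), 0.04-0.00j, -0.03+0.00j], [0.03+0.00j, (0.01-0j), -0.01+0.00j]] + [[0.01+0.01j, (-0.01-0.02j), (-0.04-0.01j)], [(-0.02-0.03j), 0.02+0.06j, (0.14+0.07j)], [0.01+0.00j, (-0.03-0.01j), (-0.07+0.02j)]] + [[(0.01-0.01j), -0.01+0.02j, (-0.04+0.01j)], [(-0.02+0.03j), 0.02-0.06j, 0.14-0.07j], [0.01-0.00j, -0.03+0.01j, -0.07-0.02j]]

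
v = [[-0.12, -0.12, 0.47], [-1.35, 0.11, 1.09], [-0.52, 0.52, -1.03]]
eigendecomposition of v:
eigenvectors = [[-0.08, -0.33, -0.3], [-0.94, -0.90, -0.72], [-0.32, -0.29, 0.62]]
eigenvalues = [0.37, -0.03, -1.38]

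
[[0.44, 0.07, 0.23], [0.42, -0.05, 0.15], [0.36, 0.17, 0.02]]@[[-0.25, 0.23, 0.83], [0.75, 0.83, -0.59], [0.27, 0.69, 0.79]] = [[0.00, 0.32, 0.51], [-0.1, 0.16, 0.50], [0.04, 0.24, 0.21]]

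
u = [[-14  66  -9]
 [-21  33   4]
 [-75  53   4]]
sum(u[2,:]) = -18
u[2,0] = -75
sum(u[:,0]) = -110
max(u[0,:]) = 66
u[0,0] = -14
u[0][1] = 66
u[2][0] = -75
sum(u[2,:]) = -18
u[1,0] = -21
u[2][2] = 4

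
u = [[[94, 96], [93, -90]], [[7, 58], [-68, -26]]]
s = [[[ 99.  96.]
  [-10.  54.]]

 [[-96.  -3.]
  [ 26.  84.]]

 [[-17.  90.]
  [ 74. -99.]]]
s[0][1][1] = 54.0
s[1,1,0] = 26.0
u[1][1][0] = -68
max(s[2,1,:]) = 74.0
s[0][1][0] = -10.0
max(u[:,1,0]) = 93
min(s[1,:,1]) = -3.0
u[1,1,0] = -68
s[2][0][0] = -17.0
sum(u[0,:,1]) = 6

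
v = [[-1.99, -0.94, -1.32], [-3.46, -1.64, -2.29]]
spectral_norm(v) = 5.15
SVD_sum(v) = [[-1.99, -0.94, -1.32],[-3.46, -1.64, -2.29]] + [[0.00,0.00,-0.00], [-0.0,-0.00,0.00]]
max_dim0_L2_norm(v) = 3.99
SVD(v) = [[-0.5, -0.87], [-0.87, 0.5]] @ diag([5.14697831700893, 0.0037688512749875507]) @ [[0.78, 0.37, 0.51], [-0.06, -0.77, 0.63]]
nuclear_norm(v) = 5.15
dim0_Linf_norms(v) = [3.46, 1.64, 2.29]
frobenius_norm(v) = 5.15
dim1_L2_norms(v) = [2.57, 4.46]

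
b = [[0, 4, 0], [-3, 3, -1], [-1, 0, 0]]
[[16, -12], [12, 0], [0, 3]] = b @ [[0, -3], [4, -3], [0, 0]]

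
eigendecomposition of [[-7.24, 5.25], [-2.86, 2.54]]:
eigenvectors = [[-0.94, -0.55], [-0.34, -0.83]]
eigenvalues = [-5.33, 0.63]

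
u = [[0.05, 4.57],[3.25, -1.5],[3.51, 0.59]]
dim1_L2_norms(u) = [4.57, 3.58, 3.56]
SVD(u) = [[0.67,0.68], [-0.65,0.31], [-0.37,0.66]] @ diag([5.077099715920666, 4.537748172232377]) @ [[-0.67, 0.75],[0.75, 0.67]]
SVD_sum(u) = [[-2.25, 2.52], [2.18, -2.45], [1.26, -1.41]] + [[2.3, 2.05],[1.07, 0.95],[2.25, 2.00]]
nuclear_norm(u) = 9.61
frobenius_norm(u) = 6.81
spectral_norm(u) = 5.08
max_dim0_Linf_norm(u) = 4.57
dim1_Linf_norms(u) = [4.57, 3.25, 3.51]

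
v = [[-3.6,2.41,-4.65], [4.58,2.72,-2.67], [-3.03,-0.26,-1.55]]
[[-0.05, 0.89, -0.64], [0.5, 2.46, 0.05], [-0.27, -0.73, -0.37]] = v@[[0.05, 0.15, 0.05], [0.15, 0.71, 0.06], [0.05, 0.06, 0.13]]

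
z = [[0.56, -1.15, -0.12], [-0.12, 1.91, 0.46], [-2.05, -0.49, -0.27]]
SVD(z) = [[0.42, 0.38, 0.82], [-0.8, -0.26, 0.53], [0.42, -0.89, 0.20]] @ diag([2.3489208163980733, 2.1244605698676606, 0.0966348041307183]) @ [[-0.23, -0.95, -0.23], [0.97, -0.24, 0.03], [-0.09, -0.21, 0.97]]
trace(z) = 2.20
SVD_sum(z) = [[-0.22, -0.94, -0.23], [0.43, 1.79, 0.43], [-0.22, -0.94, -0.22]] + [[0.79, -0.19, 0.03], [-0.54, 0.13, -0.02], [-1.83, 0.45, -0.06]] + [[-0.01,-0.02,0.08], [-0.00,-0.01,0.05], [-0.0,-0.00,0.02]]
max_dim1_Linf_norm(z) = 2.05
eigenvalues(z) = [(0.01+0.47j), (0.01-0.47j), (2.19+0j)]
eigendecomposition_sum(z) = [[0.08+0.19j, (0.03+0.13j), (0.06+0.03j)], [0.21+0.06j, (0.13+0.06j), 0.06-0.04j], [(-0.91+0.03j), (-0.59-0.07j), -0.20+0.22j]] + [[0.08-0.19j, 0.03-0.13j, 0.06-0.03j], [(0.21-0.06j), (0.13-0.06j), (0.06+0.04j)], [(-0.91-0.03j), -0.59+0.07j, -0.20-0.22j]] + [[(0.4-0j),-1.22-0.00j,(-0.25-0j)], [(-0.54+0j),1.65+0.00j,(0.34+0j)], [(-0.23+0j),0.68+0.00j,0.14+0.00j]]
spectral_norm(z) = 2.35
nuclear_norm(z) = 4.57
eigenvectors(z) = [[(0.08+0.2j), (0.08-0.2j), 0.56+0.00j], [0.22+0.07j, (0.22-0.07j), (-0.76+0j)], [-0.95+0.00j, (-0.95-0j), (-0.32+0j)]]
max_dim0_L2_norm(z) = 2.28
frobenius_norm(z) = 3.17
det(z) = 0.48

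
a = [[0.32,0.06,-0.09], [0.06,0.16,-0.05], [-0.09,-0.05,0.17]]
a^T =[[0.32, 0.06, -0.09],[0.06, 0.16, -0.05],[-0.09, -0.05, 0.17]]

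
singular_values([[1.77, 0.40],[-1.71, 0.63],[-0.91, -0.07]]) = [2.63, 0.74]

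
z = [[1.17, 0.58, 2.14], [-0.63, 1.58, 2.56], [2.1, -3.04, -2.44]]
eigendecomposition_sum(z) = [[2.04+0.00j, (-0.86-0j), 0.49+0.00j], [(0.57+0j), (-0.24-0j), (0.14+0j)], [0.58+0.00j, -0.25-0.00j, (0.14+0j)]] + [[-0.44-0.36j, (0.72+0.9j), 0.82+0.37j], [(-0.6-0.68j), (0.91+1.62j), (1.21+0.81j)], [(0.76+0.28j), (-1.4-0.89j), (-1.29-0.12j)]] + [[(-0.44+0.36j),0.72-0.90j,(0.82-0.37j)], [-0.60+0.68j,(0.91-1.62j),(1.21-0.81j)], [0.76-0.28j,-1.40+0.89j,-1.29+0.12j]]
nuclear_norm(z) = 8.08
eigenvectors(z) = [[(0.93+0j), -0.41+0.07j, (-0.41-0.07j)], [(0.26+0j), -0.68+0.00j, -0.68-0.00j], [(0.27+0j), (0.53-0.28j), 0.53+0.28j]]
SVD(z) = [[0.28, -0.86, -0.43],[0.55, -0.23, 0.80],[-0.78, -0.47, 0.41]] @ diag([5.471251603342286, 2.3044837918236554, 0.30291970247329675]) @ [[-0.30, 0.63, 0.72], [-0.80, 0.25, -0.55], [-0.52, -0.74, 0.42]]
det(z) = 3.82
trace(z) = 0.31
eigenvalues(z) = [(1.94+0j), (-0.82+1.14j), (-0.82-1.14j)]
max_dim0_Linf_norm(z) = 3.04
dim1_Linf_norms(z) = [2.14, 2.56, 3.04]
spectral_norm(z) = 5.47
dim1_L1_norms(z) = [3.89, 4.77, 7.58]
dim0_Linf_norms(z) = [2.1, 3.04, 2.56]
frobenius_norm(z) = 5.94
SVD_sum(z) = [[-0.47, 0.97, 1.11], [-0.92, 1.89, 2.17], [1.31, -2.68, -3.09]] + [[1.57,-0.48,1.09], [0.42,-0.13,0.29], [0.86,-0.26,0.59]] + [[0.07,0.10,-0.06], [-0.13,-0.18,0.1], [-0.06,-0.09,0.05]]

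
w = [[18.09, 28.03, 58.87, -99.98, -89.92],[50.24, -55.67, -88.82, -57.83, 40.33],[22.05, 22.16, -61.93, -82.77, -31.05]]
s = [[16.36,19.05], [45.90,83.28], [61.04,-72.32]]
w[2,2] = -61.93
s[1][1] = 83.28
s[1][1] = 83.28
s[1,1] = 83.28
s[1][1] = 83.28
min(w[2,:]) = -82.77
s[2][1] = -72.32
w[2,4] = -31.05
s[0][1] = 19.05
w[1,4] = 40.33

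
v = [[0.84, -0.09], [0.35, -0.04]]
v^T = [[0.84, 0.35], [-0.09, -0.04]]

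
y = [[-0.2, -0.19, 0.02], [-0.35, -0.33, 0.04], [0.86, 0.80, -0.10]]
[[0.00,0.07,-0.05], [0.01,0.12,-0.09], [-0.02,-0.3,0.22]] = y@ [[-0.15, -0.30, -0.06], [0.16, -0.03, 0.33], [0.2, 0.14, -0.08]]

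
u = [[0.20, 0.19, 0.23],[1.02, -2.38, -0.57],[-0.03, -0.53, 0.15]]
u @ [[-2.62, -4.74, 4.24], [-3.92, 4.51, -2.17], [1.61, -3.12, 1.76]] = [[-0.9, -0.81, 0.84],[5.74, -13.79, 8.49],[2.4, -2.72, 1.29]]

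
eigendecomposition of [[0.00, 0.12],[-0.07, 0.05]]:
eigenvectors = [[(0.79+0j), 0.79-0.00j], [0.17+0.58j, (0.17-0.58j)]]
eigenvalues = [(0.02+0.09j), (0.02-0.09j)]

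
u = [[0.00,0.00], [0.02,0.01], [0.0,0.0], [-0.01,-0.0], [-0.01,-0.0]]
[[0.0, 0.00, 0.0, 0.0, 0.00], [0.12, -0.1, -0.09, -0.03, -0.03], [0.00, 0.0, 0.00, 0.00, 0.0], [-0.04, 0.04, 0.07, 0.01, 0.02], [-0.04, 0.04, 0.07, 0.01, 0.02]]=u@[[3.88, -4.43, -6.65, -1.14, -1.79],[4.35, -0.86, 4.28, -0.38, 0.16]]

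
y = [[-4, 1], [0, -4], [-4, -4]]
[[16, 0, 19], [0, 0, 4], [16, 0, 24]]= y@ [[-4, 0, -5], [0, 0, -1]]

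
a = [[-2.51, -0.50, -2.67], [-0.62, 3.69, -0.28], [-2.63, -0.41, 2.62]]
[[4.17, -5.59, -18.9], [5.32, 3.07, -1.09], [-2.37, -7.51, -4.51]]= a@[[-0.56,2.34,4.41], [1.25,1.20,0.66], [-1.27,-0.33,2.81]]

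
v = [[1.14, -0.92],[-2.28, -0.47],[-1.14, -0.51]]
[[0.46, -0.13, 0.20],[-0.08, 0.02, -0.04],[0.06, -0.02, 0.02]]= v @ [[0.11, -0.03, 0.05],[-0.36, 0.1, -0.16]]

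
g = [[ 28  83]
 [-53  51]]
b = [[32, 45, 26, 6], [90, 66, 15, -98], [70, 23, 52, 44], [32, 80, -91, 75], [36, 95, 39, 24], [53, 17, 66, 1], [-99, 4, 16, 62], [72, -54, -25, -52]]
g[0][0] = 28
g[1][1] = 51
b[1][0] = 90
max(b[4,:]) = 95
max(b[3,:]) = 80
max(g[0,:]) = 83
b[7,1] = -54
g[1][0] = -53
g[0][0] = 28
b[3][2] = -91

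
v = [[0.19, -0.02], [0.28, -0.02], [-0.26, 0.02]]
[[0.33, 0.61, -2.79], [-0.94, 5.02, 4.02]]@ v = [[0.96, -0.07], [0.18, -0.00]]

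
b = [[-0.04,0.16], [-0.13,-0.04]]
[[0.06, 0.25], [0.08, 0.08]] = b@[[-0.71,  -1.01], [0.20,  1.31]]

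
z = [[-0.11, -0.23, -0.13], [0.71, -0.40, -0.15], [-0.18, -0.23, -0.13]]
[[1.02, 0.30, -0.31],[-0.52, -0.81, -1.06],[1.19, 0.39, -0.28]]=z @ [[-2.43, -1.40, -0.5], [-2.53, -0.14, 2.08], [-1.32, -0.84, -0.85]]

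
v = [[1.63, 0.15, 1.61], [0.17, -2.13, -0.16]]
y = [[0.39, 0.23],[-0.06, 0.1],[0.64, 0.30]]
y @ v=[[0.67,-0.43,0.59], [-0.08,-0.22,-0.11], [1.09,-0.54,0.98]]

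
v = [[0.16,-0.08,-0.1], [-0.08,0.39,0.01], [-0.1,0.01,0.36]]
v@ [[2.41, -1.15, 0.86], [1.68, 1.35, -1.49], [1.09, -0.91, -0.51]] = [[0.14, -0.2, 0.31], [0.47, 0.61, -0.66], [0.17, -0.20, -0.28]]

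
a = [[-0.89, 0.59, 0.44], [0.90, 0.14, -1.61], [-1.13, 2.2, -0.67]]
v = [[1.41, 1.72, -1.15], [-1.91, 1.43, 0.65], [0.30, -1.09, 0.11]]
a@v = [[-2.25, -1.17, 1.46], [0.52, 3.50, -1.12], [-6.0, 1.93, 2.66]]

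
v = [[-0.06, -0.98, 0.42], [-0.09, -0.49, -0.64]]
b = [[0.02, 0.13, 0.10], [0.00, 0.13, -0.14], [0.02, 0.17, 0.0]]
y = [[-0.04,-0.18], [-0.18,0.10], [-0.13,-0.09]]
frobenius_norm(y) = 0.32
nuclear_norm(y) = 0.45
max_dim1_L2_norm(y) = 0.21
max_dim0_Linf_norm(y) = 0.18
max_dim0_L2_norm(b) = 0.25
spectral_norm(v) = 1.11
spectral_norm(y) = 0.23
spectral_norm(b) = 0.25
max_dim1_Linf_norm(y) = 0.18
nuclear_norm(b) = 0.43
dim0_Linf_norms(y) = [0.18, 0.18]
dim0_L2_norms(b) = [0.03, 0.25, 0.17]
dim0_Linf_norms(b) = [0.02, 0.17, 0.14]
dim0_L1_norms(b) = [0.04, 0.43, 0.24]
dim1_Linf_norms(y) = [0.18, 0.18, 0.13]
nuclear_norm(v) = 1.86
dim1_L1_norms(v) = [1.46, 1.22]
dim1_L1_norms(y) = [0.22, 0.28, 0.22]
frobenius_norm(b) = 0.31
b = y @ v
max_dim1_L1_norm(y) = 0.28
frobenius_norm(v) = 1.34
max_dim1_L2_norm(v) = 1.07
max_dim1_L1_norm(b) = 0.27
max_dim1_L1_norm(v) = 1.46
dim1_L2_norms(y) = [0.18, 0.21, 0.16]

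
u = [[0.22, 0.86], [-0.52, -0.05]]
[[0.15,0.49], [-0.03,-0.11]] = u @ [[0.05, 0.16],[0.16, 0.53]]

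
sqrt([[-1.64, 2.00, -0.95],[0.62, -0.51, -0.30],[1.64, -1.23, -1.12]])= [[0.06, 0.2, -0.63], [0.92, -1.09, 0.54], [2.89, -3.49, 1.61]]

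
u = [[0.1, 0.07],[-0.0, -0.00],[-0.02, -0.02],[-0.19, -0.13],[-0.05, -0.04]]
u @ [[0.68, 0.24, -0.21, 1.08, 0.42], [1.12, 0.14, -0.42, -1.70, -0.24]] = [[0.15, 0.03, -0.05, -0.01, 0.03], [0.0, 0.00, 0.00, 0.0, 0.00], [-0.04, -0.01, 0.01, 0.01, -0.00], [-0.27, -0.06, 0.09, 0.02, -0.05], [-0.08, -0.02, 0.03, 0.01, -0.01]]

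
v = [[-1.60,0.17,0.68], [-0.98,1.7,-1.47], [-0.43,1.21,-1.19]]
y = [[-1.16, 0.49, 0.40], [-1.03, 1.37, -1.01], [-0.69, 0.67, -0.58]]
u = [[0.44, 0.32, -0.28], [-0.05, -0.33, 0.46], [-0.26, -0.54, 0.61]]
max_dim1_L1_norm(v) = 4.15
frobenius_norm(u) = 1.20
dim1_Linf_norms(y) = [1.16, 1.37, 0.69]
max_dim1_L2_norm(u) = 0.86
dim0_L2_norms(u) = [0.51, 0.71, 0.81]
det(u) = 0.01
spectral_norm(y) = 2.43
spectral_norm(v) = 3.02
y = u + v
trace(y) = -0.37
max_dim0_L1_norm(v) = 3.34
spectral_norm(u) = 1.15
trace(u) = 0.72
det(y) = 0.29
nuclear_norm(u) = 1.49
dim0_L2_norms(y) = [1.7, 1.6, 1.23]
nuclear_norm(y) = 3.57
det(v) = -0.01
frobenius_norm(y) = 2.64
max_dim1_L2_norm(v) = 2.45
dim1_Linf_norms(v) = [1.6, 1.7, 1.21]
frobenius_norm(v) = 3.48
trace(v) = -1.09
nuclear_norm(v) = 4.76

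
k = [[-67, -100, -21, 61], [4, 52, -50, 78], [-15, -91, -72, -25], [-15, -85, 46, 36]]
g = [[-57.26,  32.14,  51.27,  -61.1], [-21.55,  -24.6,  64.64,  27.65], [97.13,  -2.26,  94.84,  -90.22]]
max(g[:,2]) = 94.84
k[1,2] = -50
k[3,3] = 36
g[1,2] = 64.64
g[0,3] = -61.1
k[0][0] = -67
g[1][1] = -24.6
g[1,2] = 64.64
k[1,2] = -50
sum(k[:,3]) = 150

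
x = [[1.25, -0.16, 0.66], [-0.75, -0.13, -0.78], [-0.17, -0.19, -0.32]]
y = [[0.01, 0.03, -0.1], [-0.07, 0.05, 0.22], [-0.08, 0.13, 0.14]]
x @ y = [[-0.03, 0.12, -0.07],[0.06, -0.13, -0.06],[0.04, -0.06, -0.07]]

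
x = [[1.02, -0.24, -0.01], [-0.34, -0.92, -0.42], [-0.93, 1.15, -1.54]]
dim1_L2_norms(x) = [1.05, 1.07, 2.14]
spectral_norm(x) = 2.22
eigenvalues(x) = [(1.05+0j), (-1.24+0.59j), (-1.24-0.59j)]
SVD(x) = [[-0.30, -0.29, -0.91],[-0.01, 0.95, -0.3],[0.95, -0.08, -0.29]] @ diag([2.2226989335642107, 1.0874914557812445, 0.8200437697679979]) @ [[-0.53,  0.53,  -0.66], [-0.5,  -0.82,  -0.26], [-0.68,  0.19,  0.71]]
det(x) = 1.98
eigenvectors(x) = [[(0.93+0j), (-0.01-0.05j), (-0.01+0.05j)], [-0.08+0.00j, (-0.23-0.48j), -0.23+0.48j], [(-0.37+0j), -0.84+0.00j, (-0.84-0j)]]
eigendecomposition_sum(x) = [[1.04-0.00j, -0.12+0.00j, 0.02+0.00j], [-0.09+0.00j, 0.01+0.00j, -0.00+0.00j], [-0.42+0.00j, (0.05+0j), -0.01+0.00j]] + [[(-0.01-0.02j),(-0.06+0.05j),-0.01-0.05j], [(-0.12-0.12j),-0.47+0.61j,(-0.21-0.44j)], [(-0.26+0.1j),0.55+1.08j,-0.77+0.00j]] + [[-0.01+0.02j, (-0.06-0.05j), (-0.01+0.05j)], [(-0.12+0.12j), -0.47-0.61j, (-0.21+0.44j)], [-0.26-0.10j, 0.55-1.08j, -0.77-0.00j]]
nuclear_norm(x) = 4.13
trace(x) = -1.44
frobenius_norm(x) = 2.61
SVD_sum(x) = [[0.36, -0.35, 0.44], [0.02, -0.02, 0.02], [-1.13, 1.13, -1.39]] + [[0.16, 0.26, 0.08], [-0.52, -0.86, -0.27], [0.04, 0.07, 0.02]] + [[0.51,-0.14,-0.53], [0.17,-0.05,-0.17], [0.16,-0.05,-0.17]]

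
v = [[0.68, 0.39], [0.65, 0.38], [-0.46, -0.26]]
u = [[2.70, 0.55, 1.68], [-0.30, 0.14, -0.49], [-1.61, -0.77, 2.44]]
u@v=[[1.42,  0.83], [0.11,  0.06], [-2.72,  -1.55]]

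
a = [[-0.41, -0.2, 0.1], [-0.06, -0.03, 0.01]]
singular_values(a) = [0.47, 0.0]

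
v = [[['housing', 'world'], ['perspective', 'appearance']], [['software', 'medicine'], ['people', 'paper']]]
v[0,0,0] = 'housing'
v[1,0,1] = 'medicine'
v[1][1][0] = 'people'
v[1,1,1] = 'paper'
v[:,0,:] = [['housing', 'world'], ['software', 'medicine']]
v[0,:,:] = [['housing', 'world'], ['perspective', 'appearance']]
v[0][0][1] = 'world'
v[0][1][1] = 'appearance'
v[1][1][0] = 'people'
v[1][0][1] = 'medicine'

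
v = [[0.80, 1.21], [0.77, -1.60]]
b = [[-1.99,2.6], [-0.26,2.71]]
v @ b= [[-1.91, 5.36], [-1.12, -2.33]]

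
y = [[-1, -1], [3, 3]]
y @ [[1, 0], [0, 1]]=[[-1, -1], [3, 3]]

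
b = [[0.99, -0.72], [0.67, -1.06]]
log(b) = [[-0.35-0.57j, (0.04+1.5j)],[(-0.04-1.4j), (-0.22+3.71j)]]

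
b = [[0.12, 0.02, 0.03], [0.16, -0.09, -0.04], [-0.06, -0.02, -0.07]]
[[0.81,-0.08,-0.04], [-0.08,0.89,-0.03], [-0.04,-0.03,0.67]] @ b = [[0.09, 0.02, 0.03], [0.13, -0.08, -0.04], [-0.05, -0.01, -0.05]]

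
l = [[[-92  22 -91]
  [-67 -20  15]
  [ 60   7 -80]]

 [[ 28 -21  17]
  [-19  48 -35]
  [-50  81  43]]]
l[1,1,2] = -35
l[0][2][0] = 60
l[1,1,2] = -35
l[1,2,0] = -50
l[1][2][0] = -50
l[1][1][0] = -19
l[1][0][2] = 17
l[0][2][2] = -80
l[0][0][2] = -91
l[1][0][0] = 28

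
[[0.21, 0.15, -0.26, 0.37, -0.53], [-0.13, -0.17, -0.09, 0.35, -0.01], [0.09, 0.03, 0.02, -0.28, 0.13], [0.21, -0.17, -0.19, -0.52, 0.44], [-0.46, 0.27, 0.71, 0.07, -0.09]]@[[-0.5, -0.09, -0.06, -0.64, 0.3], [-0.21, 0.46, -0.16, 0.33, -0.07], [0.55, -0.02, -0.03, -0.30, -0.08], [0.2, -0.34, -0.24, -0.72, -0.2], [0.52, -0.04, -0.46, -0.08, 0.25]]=[[-0.48, -0.05, 0.13, -0.23, -0.13], [0.12, -0.18, -0.04, -0.20, -0.09], [-0.03, 0.1, -0.0, 0.14, 0.11], [-0.05, 0.07, -0.06, 0.21, 0.3], [0.53, 0.13, -0.01, 0.13, -0.25]]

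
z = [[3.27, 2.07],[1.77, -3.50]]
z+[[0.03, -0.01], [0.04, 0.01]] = [[3.3, 2.06], [1.81, -3.49]]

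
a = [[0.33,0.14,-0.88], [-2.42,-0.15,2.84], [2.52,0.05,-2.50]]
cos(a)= [[1.93, 0.03, -0.98], [-2.83, 1.04, 2.43], [2.44, -0.07, -0.93]]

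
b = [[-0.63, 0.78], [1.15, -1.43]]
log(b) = [[-4.13+3.14j, (-2.65+0j)], [-3.91+0.00j, -1.41+3.14j]]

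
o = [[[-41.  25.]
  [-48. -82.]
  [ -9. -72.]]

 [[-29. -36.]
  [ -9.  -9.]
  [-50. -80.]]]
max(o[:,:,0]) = -9.0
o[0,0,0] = -41.0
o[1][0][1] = -36.0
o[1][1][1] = -9.0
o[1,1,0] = -9.0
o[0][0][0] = -41.0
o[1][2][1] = -80.0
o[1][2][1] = -80.0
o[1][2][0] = -50.0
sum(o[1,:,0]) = -88.0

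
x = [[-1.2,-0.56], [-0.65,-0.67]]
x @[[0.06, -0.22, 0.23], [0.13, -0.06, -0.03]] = [[-0.14, 0.30, -0.26], [-0.13, 0.18, -0.13]]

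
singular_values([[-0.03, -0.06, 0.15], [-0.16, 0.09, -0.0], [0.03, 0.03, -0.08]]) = [0.19, 0.18, 0.0]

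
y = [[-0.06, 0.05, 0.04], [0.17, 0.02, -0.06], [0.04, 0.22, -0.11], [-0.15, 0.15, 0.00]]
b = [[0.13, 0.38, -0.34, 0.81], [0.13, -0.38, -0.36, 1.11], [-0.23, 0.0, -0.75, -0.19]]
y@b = [[-0.01,-0.04,-0.03,-0.00],[0.04,0.06,-0.02,0.17],[0.06,-0.07,-0.01,0.3],[-0.0,-0.11,-0.0,0.05]]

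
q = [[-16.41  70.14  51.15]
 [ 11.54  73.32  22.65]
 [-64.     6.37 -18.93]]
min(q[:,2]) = -18.93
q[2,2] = -18.93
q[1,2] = 22.65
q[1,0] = 11.54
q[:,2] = [51.15, 22.65, -18.93]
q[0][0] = -16.41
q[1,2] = 22.65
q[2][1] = 6.37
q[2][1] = 6.37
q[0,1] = 70.14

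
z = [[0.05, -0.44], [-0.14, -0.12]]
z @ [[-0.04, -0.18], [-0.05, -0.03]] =[[0.02, 0.0], [0.01, 0.03]]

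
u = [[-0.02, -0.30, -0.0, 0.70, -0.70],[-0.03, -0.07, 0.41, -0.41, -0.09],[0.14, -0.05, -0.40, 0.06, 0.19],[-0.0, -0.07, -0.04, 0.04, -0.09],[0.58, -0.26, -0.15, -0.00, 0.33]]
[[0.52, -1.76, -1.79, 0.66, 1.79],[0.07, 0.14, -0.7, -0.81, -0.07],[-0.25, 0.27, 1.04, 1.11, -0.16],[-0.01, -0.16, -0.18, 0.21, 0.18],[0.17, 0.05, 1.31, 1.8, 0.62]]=u @ [[1.66, -0.41, 1.87, 1.15, 1.94], [1.33, 0.57, 1.58, -2.57, -0.31], [0.55, -0.56, -1.67, -1.65, 0.52], [0.27, -1.21, -0.64, 0.53, 0.94], [-1.09, 1.07, 1.18, 0.66, -1.54]]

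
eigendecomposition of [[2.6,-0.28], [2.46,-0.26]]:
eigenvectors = [[0.73, 0.11],  [0.69, 0.99]]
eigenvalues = [2.33, 0.01]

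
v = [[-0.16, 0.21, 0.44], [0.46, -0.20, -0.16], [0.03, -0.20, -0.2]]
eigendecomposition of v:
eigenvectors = [[-0.60+0.00j, -0.28-0.38j, -0.28+0.38j], [0.72+0.00j, (-0.75+0j), -0.75-0.00j], [(0.35+0j), (0.37-0.29j), (0.37+0.29j)]]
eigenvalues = [(-0.66+0j), (0.05+0.17j), (0.05-0.17j)]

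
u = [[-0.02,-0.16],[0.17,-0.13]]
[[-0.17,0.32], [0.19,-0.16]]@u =[[0.06, -0.01], [-0.03, -0.01]]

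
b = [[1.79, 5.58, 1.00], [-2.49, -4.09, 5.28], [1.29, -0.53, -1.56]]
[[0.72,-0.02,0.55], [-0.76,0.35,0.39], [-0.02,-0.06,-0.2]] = b @ [[-0.01,0.02,0.04], [0.14,-0.02,0.06], [-0.04,0.06,0.14]]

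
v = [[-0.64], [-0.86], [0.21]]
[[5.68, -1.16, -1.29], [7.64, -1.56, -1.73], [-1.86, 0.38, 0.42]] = v @ [[-8.88, 1.81, 2.01]]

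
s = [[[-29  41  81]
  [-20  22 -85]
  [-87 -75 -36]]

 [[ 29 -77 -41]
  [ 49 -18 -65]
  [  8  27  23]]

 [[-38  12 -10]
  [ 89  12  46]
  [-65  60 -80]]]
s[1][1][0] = 49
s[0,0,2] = 81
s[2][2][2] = -80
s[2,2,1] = 60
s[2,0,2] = -10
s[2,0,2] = -10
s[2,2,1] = 60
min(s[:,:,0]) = -87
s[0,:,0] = [-29, -20, -87]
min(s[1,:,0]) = 8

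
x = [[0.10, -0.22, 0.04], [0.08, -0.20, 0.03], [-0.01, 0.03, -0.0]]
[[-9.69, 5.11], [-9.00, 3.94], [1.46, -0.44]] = x @ [[4.71, 60.65], [50.29, 5.53], [22.59, 6.57]]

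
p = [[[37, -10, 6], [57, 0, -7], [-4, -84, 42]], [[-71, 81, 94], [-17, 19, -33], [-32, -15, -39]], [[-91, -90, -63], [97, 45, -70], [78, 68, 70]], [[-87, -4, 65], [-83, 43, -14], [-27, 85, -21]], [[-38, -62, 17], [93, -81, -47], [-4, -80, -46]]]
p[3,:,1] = [-4, 43, 85]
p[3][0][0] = -87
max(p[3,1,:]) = 43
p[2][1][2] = -70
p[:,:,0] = [[37, 57, -4], [-71, -17, -32], [-91, 97, 78], [-87, -83, -27], [-38, 93, -4]]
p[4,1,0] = 93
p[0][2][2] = 42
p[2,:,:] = [[-91, -90, -63], [97, 45, -70], [78, 68, 70]]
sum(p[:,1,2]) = -171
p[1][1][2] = -33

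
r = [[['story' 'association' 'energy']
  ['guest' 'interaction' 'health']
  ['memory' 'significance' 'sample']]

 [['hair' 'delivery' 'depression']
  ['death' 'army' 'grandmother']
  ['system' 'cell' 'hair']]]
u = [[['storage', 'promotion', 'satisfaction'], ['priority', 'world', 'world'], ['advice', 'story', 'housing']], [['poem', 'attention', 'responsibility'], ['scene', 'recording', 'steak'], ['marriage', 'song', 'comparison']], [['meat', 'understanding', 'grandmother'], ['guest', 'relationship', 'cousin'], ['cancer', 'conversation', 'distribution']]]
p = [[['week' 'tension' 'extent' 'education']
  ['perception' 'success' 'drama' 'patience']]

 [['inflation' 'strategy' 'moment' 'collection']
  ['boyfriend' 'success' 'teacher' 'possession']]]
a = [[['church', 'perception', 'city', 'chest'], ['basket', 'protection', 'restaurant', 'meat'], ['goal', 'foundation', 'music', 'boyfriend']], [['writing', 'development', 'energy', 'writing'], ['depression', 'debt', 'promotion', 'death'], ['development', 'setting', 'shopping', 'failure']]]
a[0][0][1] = 'perception'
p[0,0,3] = 'education'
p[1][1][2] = 'teacher'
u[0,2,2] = 'housing'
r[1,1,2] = 'grandmother'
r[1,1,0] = 'death'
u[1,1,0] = 'scene'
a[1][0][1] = 'development'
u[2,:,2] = ['grandmother', 'cousin', 'distribution']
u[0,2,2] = 'housing'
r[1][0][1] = 'delivery'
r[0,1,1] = 'interaction'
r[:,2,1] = ['significance', 'cell']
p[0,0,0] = 'week'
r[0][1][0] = 'guest'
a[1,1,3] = 'death'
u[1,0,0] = 'poem'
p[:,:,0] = [['week', 'perception'], ['inflation', 'boyfriend']]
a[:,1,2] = ['restaurant', 'promotion']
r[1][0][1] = 'delivery'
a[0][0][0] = 'church'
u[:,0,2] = ['satisfaction', 'responsibility', 'grandmother']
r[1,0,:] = ['hair', 'delivery', 'depression']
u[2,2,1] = 'conversation'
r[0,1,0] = 'guest'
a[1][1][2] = 'promotion'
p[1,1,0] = 'boyfriend'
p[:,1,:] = [['perception', 'success', 'drama', 'patience'], ['boyfriend', 'success', 'teacher', 'possession']]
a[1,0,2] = 'energy'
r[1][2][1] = 'cell'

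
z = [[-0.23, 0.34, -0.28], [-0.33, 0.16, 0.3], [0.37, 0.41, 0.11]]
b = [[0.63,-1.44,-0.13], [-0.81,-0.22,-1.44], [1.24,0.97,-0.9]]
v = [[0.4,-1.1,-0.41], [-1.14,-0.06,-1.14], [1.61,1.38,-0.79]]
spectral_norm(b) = 1.88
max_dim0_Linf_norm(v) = 1.61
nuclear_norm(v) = 5.06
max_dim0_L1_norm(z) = 0.93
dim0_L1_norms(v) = [3.15, 2.54, 2.34]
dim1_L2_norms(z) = [0.5, 0.47, 0.56]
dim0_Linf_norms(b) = [1.24, 1.44, 1.44]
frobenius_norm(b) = 2.92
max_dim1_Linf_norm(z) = 0.41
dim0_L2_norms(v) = [2.01, 1.77, 1.45]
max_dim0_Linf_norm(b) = 1.44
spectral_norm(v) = 2.36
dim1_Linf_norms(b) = [1.44, 1.44, 1.24]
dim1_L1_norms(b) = [2.2, 2.47, 3.11]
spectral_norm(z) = 0.57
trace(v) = -0.45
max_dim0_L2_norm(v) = 2.01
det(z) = 0.13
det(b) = 4.69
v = z + b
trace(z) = 0.04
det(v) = 4.26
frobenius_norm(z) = 0.89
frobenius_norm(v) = 3.04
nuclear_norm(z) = 1.53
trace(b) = -0.49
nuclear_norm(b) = 5.04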